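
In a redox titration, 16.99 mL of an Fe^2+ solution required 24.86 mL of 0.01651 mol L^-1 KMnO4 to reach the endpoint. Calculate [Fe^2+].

n(KMnO4) = 0.01651 x 0.02486 = 0.0004104 mol.
From the balanced equation, 1 mol KMnO4 reacts with 5 mol Fe^2+, so n(Fe^2+) = 0.0004104 x 5/1 = 0.002052 mol.
[Fe^2+] = 0.002052 / 0.01699 L = 0.121 M.

0.121 M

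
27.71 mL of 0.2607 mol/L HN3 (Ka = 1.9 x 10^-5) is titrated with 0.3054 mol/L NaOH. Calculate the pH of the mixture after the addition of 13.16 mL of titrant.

Initial n(HN3) = 0.2607 x 0.02771 = 0.007224 mol.
n(NaOH) added = 0.3054 x 0.01316 = 0.004019 mol, converting that many moles of HN3 to N3-.
Remaining n(HN3) = 0.003205 mol; n(N3-) = 0.004019 mol.
By Henderson-Hasselbalch, pH = pKa + log([A^-]/[HA]) = 4.72 + log(0.004019/0.003205) = 4.72 + (+0.10) = 4.82.

4.82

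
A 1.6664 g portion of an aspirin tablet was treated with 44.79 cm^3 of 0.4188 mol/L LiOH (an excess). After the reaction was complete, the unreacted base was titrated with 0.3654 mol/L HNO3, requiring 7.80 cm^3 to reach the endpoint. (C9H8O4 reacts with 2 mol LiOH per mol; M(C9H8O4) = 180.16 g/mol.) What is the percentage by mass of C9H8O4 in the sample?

86.0%

Total n(LiOH) added = 0.4188 x 0.04479 = 0.01876 mol.
n(HNO3) used = 0.3654 x 0.007800 = 0.002850 mol, which equals the excess n(LiOH).
So n(LiOH) consumed by the sample = 0.01876 - 0.002850 = 0.01591 mol.
n(C9H8O4) = 0.01591 / 2 = 0.007954 mol.
mass C9H8O4 = 0.007954 x 180.16 = 1.433 g, so %C9H8O4 = 1.433/1.6664 x 100 = 86.0%.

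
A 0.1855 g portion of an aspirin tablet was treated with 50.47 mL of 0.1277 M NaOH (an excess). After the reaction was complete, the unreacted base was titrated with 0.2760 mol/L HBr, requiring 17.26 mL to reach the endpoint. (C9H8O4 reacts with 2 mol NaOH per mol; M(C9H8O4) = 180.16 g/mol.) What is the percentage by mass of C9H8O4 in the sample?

81.6%

Total n(NaOH) added = 0.1277 x 0.05047 = 0.006445 mol.
n(HBr) used = 0.2760 x 0.01726 = 0.004764 mol, which equals the excess n(NaOH).
So n(NaOH) consumed by the sample = 0.006445 - 0.004764 = 0.001681 mol.
n(C9H8O4) = 0.001681 / 2 = 0.0008406 mol.
mass C9H8O4 = 0.0008406 x 180.16 = 0.1514 g, so %C9H8O4 = 0.1514/0.1855 x 100 = 81.6%.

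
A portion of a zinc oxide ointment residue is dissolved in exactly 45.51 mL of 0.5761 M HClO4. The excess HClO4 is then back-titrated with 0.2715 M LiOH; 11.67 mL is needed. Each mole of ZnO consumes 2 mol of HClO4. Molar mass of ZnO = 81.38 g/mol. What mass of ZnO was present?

Total n(HClO4) added = 0.5761 x 0.04551 = 0.02622 mol.
n(LiOH) used = 0.2715 x 0.01167 = 0.003168 mol, which equals the excess n(HClO4).
So n(HClO4) consumed by the sample = 0.02622 - 0.003168 = 0.02305 mol.
n(ZnO) = 0.02305 / 2 = 0.01152 mol.
mass = 0.01152 mol x 81.38 g/mol = 0.938 g.

0.938 g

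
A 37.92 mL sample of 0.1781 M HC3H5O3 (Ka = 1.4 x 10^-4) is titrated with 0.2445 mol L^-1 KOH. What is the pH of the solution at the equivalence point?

8.43

n(HC3H5O3) = 0.1781 x 0.03792 = 0.006754 mol; V(KOH) at equivalence = 0.006754/0.2445 = 0.02762 L.
At equivalence all the acid is converted to C3H5O3-; total volume = 0.03792 + 0.02762 = 0.06554 L, so [C3H5O3-] = 0.006754/0.06554 = 0.1030 M.
Kb = Kw/Ka = 1.0e-14 / 1.4 x 10^-4 = 7.14e-11.
[OH^-] = sqrt(Kb x [C3H5O3-]) = sqrt(7.14e-11 x 0.1030) = 2.71e-6 M.
pOH = 5.57, so pH = 14.00 - 5.57 = 8.43.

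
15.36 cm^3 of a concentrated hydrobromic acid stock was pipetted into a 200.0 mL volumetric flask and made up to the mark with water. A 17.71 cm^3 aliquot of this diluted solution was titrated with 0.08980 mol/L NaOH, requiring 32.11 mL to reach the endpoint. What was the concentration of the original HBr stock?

2.12 M

n(NaOH) = 0.08980 x 0.03211 = 0.002883 mol.
n(HBr) in the aliquot = 0.002883 mol.
[diluted HBr] = 0.002883 / 0.01771 = 0.1628 M.
Dilution factor = 200.0/15.36 = 13.02, so [stock] = 0.1628 x 13.02 = 2.12 M.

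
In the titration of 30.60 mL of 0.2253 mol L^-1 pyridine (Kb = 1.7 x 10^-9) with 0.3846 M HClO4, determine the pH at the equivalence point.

3.04

n(C5H5N) = 0.2253 x 0.03060 = 0.006894 mol; V(HClO4) at equivalence = 0.006894/0.3846 = 0.01793 L.
At equivalence the base is fully converted to C5H5NH+; total volume = 0.04853 L, so [C5H5NH+] = 0.006894/0.04853 = 0.1421 M.
Ka(C5H5NH+) = Kw/Kb = 1.0e-14 / 1.7 x 10^-9 = 5.88e-6.
[H^+] = sqrt(Ka x [C5H5NH+]) = sqrt(5.88e-6 x 0.1421) = 0.000914 M.
pH = -log(0.000914) = 3.04.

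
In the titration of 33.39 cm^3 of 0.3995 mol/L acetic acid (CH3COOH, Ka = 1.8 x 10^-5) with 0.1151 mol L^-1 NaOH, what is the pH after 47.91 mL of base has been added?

Initial n(CH3COOH) = 0.3995 x 0.03339 = 0.01334 mol.
n(NaOH) added = 0.1151 x 0.04791 = 0.005514 mol, converting that many moles of CH3COOH to CH3COO-.
Remaining n(CH3COOH) = 0.007825 mol; n(CH3COO-) = 0.005514 mol.
By Henderson-Hasselbalch, pH = pKa + log([A^-]/[HA]) = 4.74 + log(0.005514/0.007825) = 4.74 + (-0.15) = 4.59.

4.59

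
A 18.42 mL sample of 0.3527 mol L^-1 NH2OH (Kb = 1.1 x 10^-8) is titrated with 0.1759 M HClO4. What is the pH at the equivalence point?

3.49

n(NH2OH) = 0.3527 x 0.01842 = 0.006497 mol; V(HClO4) at equivalence = 0.006497/0.1759 = 0.03693 L.
At equivalence the base is fully converted to NH3OH+; total volume = 0.05535 L, so [NH3OH+] = 0.006497/0.05535 = 0.1174 M.
Ka(NH3OH+) = Kw/Kb = 1.0e-14 / 1.1 x 10^-8 = 9.09e-7.
[H^+] = sqrt(Ka x [NH3OH+]) = sqrt(9.09e-7 x 0.1174) = 0.000327 M.
pH = -log(0.000327) = 3.49.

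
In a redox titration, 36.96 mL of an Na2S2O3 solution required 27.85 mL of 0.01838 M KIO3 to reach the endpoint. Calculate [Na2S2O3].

n(KIO3) = 0.01838 x 0.02785 = 0.0005119 mol.
From the balanced equation, 1 mol KIO3 reacts with 6 mol Na2S2O3, so n(Na2S2O3) = 0.0005119 x 6/1 = 0.003071 mol.
[Na2S2O3] = 0.003071 / 0.03696 L = 0.0831 M.

0.0831 M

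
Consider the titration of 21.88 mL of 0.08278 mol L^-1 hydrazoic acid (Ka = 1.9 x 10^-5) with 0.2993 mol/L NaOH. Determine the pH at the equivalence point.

8.77

n(HN3) = 0.08278 x 0.02188 = 0.001811 mol; V(NaOH) at equivalence = 0.001811/0.2993 = 0.006052 L.
At equivalence all the acid is converted to N3-; total volume = 0.02188 + 0.006052 = 0.02793 L, so [N3-] = 0.001811/0.02793 = 0.06485 M.
Kb = Kw/Ka = 1.0e-14 / 1.9 x 10^-5 = 5.26e-10.
[OH^-] = sqrt(Kb x [N3-]) = sqrt(5.26e-10 x 0.06485) = 5.84e-6 M.
pOH = 5.23, so pH = 14.00 - 5.23 = 8.77.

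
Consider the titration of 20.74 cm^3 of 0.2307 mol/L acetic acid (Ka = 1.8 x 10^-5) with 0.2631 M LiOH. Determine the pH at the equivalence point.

n(CH3COOH) = 0.2307 x 0.02074 = 0.004785 mol; V(LiOH) at equivalence = 0.004785/0.2631 = 0.01819 L.
At equivalence all the acid is converted to CH3COO-; total volume = 0.02074 + 0.01819 = 0.03893 L, so [CH3COO-] = 0.004785/0.03893 = 0.1229 M.
Kb = Kw/Ka = 1.0e-14 / 1.8 x 10^-5 = 5.56e-10.
[OH^-] = sqrt(Kb x [CH3COO-]) = sqrt(5.56e-10 x 0.1229) = 8.26e-6 M.
pOH = 5.08, so pH = 14.00 - 5.08 = 8.92.

8.92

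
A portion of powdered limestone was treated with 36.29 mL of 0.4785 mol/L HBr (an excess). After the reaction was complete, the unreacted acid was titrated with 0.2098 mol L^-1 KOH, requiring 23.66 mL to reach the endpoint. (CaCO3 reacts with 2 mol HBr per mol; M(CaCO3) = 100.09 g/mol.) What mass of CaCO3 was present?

Total n(HBr) added = 0.4785 x 0.03629 = 0.01736 mol.
n(KOH) used = 0.2098 x 0.02366 = 0.004964 mol, which equals the excess n(HBr).
So n(HBr) consumed by the sample = 0.01736 - 0.004964 = 0.01240 mol.
n(CaCO3) = 0.01240 / 2 = 0.006200 mol.
mass = 0.006200 mol x 100.09 g/mol = 0.621 g.

0.621 g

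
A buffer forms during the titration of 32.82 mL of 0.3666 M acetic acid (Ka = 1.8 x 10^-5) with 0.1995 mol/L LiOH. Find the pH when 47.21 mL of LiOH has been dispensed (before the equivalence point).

Initial n(CH3COOH) = 0.3666 x 0.03282 = 0.01203 mol.
n(LiOH) added = 0.1995 x 0.04721 = 0.009418 mol, converting that many moles of CH3COOH to CH3COO-.
Remaining n(CH3COOH) = 0.002613 mol; n(CH3COO-) = 0.009418 mol.
By Henderson-Hasselbalch, pH = pKa + log([A^-]/[HA]) = 4.74 + log(0.009418/0.002613) = 4.74 + (+0.56) = 5.30.

5.30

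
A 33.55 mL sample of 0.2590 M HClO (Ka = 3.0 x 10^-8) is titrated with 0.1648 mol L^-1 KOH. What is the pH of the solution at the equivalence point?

10.26

n(HClO) = 0.2590 x 0.03355 = 0.008689 mol; V(KOH) at equivalence = 0.008689/0.1648 = 0.05273 L.
At equivalence all the acid is converted to ClO-; total volume = 0.03355 + 0.05273 = 0.08628 L, so [ClO-] = 0.008689/0.08628 = 0.1007 M.
Kb = Kw/Ka = 1.0e-14 / 3.0 x 10^-8 = 3.33e-7.
[OH^-] = sqrt(Kb x [ClO-]) = sqrt(3.33e-7 x 0.1007) = 0.000183 M.
pOH = 3.74, so pH = 14.00 - 3.74 = 10.26.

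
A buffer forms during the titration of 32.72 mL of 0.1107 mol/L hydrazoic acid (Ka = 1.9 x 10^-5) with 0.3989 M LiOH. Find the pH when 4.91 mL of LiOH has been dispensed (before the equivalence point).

Initial n(HN3) = 0.1107 x 0.03272 = 0.003622 mol.
n(LiOH) added = 0.3989 x 0.004910 = 0.001959 mol, converting that many moles of HN3 to N3-.
Remaining n(HN3) = 0.001664 mol; n(N3-) = 0.001959 mol.
By Henderson-Hasselbalch, pH = pKa + log([A^-]/[HA]) = 4.72 + log(0.001959/0.001664) = 4.72 + (+0.07) = 4.79.

4.79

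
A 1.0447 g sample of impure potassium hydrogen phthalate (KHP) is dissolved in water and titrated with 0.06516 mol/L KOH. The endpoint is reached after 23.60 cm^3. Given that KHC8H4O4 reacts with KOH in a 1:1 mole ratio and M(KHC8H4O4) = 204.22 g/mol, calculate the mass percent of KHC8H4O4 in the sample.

n(KOH) = 0.06516 x 0.02360 = 0.001538 mol.
n(KHC8H4O4) = 0.001538 / 1 = 0.001538 mol.
mass of KHC8H4O4 = 0.001538 x 204.22 = 0.3140 g.
% purity = 0.3140 / 1.0447 x 100 = 30.1%.

30.1%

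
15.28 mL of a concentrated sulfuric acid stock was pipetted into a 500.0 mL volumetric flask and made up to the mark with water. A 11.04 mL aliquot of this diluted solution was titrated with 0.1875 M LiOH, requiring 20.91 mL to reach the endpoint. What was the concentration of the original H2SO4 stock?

5.81 M

n(LiOH) = 0.1875 x 0.02091 = 0.003921 mol.
n(H2SO4) in the aliquot = 0.003921 x 1/2 = 0.001960 mol.
[diluted H2SO4] = 0.001960 / 0.01104 = 0.1776 M.
Dilution factor = 500.0/15.28 = 32.72, so [stock] = 0.1776 x 32.72 = 5.81 M.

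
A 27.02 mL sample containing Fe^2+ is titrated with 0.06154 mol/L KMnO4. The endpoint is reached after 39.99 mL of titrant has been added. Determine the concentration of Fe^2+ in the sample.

0.455 M

n(KMnO4) = 0.06154 x 0.03999 = 0.002461 mol.
From the balanced equation, 1 mol KMnO4 reacts with 5 mol Fe^2+, so n(Fe^2+) = 0.002461 x 5/1 = 0.01230 mol.
[Fe^2+] = 0.01230 / 0.02702 L = 0.455 M.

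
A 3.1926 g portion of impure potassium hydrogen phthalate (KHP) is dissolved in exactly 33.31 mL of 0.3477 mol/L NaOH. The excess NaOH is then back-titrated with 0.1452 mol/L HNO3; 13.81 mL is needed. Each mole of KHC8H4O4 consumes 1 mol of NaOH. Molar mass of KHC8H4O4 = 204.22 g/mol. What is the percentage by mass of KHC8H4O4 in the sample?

61.3%

Total n(NaOH) added = 0.3477 x 0.03331 = 0.01158 mol.
n(HNO3) used = 0.1452 x 0.01381 = 0.002005 mol, which equals the excess n(NaOH).
So n(NaOH) consumed by the sample = 0.01158 - 0.002005 = 0.009577 mol.
n(KHC8H4O4) = 0.009577 / 1 = 0.009577 mol.
mass KHC8H4O4 = 0.009577 x 204.22 = 1.956 g, so %KHC8H4O4 = 1.956/3.1926 x 100 = 61.3%.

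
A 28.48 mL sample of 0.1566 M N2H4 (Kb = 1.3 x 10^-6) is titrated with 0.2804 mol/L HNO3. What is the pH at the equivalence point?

4.56

n(N2H4) = 0.1566 x 0.02848 = 0.004460 mol; V(HNO3) at equivalence = 0.004460/0.2804 = 0.01591 L.
At equivalence the base is fully converted to N2H5+; total volume = 0.04439 L, so [N2H5+] = 0.004460/0.04439 = 0.1005 M.
Ka(N2H5+) = Kw/Kb = 1.0e-14 / 1.3 x 10^-6 = 7.69e-9.
[H^+] = sqrt(Ka x [N2H5+]) = sqrt(7.69e-9 x 0.1005) = 2.78e-5 M.
pH = -log(2.78e-5) = 4.56.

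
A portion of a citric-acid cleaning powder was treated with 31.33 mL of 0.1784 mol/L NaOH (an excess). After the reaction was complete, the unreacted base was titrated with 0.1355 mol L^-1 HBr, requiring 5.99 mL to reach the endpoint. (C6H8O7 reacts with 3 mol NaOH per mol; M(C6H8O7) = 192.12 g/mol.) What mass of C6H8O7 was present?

0.306 g

Total n(NaOH) added = 0.1784 x 0.03133 = 0.005589 mol.
n(HBr) used = 0.1355 x 0.005990 = 0.0008116 mol, which equals the excess n(NaOH).
So n(NaOH) consumed by the sample = 0.005589 - 0.0008116 = 0.004778 mol.
n(C6H8O7) = 0.004778 / 3 = 0.001593 mol.
mass = 0.001593 mol x 192.12 g/mol = 0.306 g.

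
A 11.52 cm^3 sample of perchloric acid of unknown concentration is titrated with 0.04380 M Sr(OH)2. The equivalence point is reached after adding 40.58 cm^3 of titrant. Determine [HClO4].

0.309 M

n(Sr(OH)2) delivered = 0.04380 x 0.04058 = 0.001777 mol.
The reaction is 2 HClO4 + 1 Sr(OH)2, so n(HClO4) = 0.001777 x 2/1 = 0.003555 mol.
[HClO4] = 0.003555 mol / 0.01152 L = 0.309 M.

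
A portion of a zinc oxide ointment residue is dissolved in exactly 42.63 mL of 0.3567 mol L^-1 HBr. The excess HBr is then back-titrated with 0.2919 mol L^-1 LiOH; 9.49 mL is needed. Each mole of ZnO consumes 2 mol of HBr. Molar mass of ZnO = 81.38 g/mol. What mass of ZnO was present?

Total n(HBr) added = 0.3567 x 0.04263 = 0.01521 mol.
n(LiOH) used = 0.2919 x 0.009490 = 0.002770 mol, which equals the excess n(HBr).
So n(HBr) consumed by the sample = 0.01521 - 0.002770 = 0.01244 mol.
n(ZnO) = 0.01244 / 2 = 0.006218 mol.
mass = 0.006218 mol x 81.38 g/mol = 0.506 g.

0.506 g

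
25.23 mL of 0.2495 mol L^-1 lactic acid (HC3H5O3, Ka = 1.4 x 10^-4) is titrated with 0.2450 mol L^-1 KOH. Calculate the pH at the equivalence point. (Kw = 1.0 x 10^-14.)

n(HC3H5O3) = 0.2495 x 0.02523 = 0.006295 mol; V(KOH) at equivalence = 0.006295/0.2450 = 0.02569 L.
At equivalence all the acid is converted to C3H5O3-; total volume = 0.02523 + 0.02569 = 0.05092 L, so [C3H5O3-] = 0.006295/0.05092 = 0.1236 M.
Kb = Kw/Ka = 1.0e-14 / 1.4 x 10^-4 = 7.14e-11.
[OH^-] = sqrt(Kb x [C3H5O3-]) = sqrt(7.14e-11 x 0.1236) = 2.97e-6 M.
pOH = 5.53, so pH = 14.00 - 5.53 = 8.47.

8.47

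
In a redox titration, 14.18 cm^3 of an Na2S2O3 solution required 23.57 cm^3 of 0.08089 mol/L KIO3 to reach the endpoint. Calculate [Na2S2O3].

n(KIO3) = 0.08089 x 0.02357 = 0.001907 mol.
From the balanced equation, 1 mol KIO3 reacts with 6 mol Na2S2O3, so n(Na2S2O3) = 0.001907 x 6/1 = 0.01144 mol.
[Na2S2O3] = 0.01144 / 0.01418 L = 0.807 M.

0.807 M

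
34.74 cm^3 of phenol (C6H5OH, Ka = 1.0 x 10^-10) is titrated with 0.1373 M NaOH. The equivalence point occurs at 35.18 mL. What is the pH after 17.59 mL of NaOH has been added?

10.00

17.59 mL is exactly half the equivalence volume (35.18/2), i.e. the half-equivalence point.
There, n(HA) = n(A^-), so pH = pKa = -log(1.0 x 10^-10) = 10.00.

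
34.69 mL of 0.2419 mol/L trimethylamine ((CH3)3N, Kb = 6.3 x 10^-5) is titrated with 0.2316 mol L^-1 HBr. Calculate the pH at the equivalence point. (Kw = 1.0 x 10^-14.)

n((CH3)3N) = 0.2419 x 0.03469 = 0.008392 mol; V(HBr) at equivalence = 0.008392/0.2316 = 0.03623 L.
At equivalence the base is fully converted to (CH3)3NH+; total volume = 0.07092 L, so [(CH3)3NH+] = 0.008392/0.07092 = 0.1183 M.
Ka((CH3)3NH+) = Kw/Kb = 1.0e-14 / 6.3 x 10^-5 = 1.59e-10.
[H^+] = sqrt(Ka x [(CH3)3NH+]) = sqrt(1.59e-10 x 0.1183) = 4.33e-6 M.
pH = -log(4.33e-6) = 5.36.

5.36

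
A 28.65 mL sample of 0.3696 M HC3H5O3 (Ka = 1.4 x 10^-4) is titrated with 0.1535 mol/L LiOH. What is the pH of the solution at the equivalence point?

8.44

n(HC3H5O3) = 0.3696 x 0.02865 = 0.01059 mol; V(LiOH) at equivalence = 0.01059/0.1535 = 0.06898 L.
At equivalence all the acid is converted to C3H5O3-; total volume = 0.02865 + 0.06898 = 0.09763 L, so [C3H5O3-] = 0.01059/0.09763 = 0.1085 M.
Kb = Kw/Ka = 1.0e-14 / 1.4 x 10^-4 = 7.14e-11.
[OH^-] = sqrt(Kb x [C3H5O3-]) = sqrt(7.14e-11 x 0.1085) = 2.78e-6 M.
pOH = 5.56, so pH = 14.00 - 5.56 = 8.44.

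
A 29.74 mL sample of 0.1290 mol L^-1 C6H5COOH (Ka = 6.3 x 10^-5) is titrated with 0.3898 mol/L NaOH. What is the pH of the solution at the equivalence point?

n(C6H5COOH) = 0.1290 x 0.02974 = 0.003836 mol; V(NaOH) at equivalence = 0.003836/0.3898 = 0.009842 L.
At equivalence all the acid is converted to C6H5COO-; total volume = 0.02974 + 0.009842 = 0.03958 L, so [C6H5COO-] = 0.003836/0.03958 = 0.09692 M.
Kb = Kw/Ka = 1.0e-14 / 6.3 x 10^-5 = 1.59e-10.
[OH^-] = sqrt(Kb x [C6H5COO-]) = sqrt(1.59e-10 x 0.09692) = 3.92e-6 M.
pOH = 5.41, so pH = 14.00 - 5.41 = 8.59.

8.59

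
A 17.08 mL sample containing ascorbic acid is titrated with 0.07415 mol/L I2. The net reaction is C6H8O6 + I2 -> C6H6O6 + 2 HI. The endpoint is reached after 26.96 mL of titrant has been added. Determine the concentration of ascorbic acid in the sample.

n(I2) = 0.07415 x 0.02696 = 0.001999 mol.
From the balanced equation, 1 mol I2 reacts with 1 mol ascorbic acid, so n(ascorbic acid) = 0.001999 x 1/1 = 0.001999 mol.
[ascorbic acid] = 0.001999 / 0.01708 L = 0.117 M.

0.117 M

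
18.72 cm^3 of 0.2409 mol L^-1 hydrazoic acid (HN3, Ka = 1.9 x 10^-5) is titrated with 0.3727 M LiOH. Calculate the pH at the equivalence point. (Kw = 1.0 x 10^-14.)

8.94

n(HN3) = 0.2409 x 0.01872 = 0.004510 mol; V(LiOH) at equivalence = 0.004510/0.3727 = 0.01210 L.
At equivalence all the acid is converted to N3-; total volume = 0.01872 + 0.01210 = 0.03082 L, so [N3-] = 0.004510/0.03082 = 0.1463 M.
Kb = Kw/Ka = 1.0e-14 / 1.9 x 10^-5 = 5.26e-10.
[OH^-] = sqrt(Kb x [N3-]) = sqrt(5.26e-10 x 0.1463) = 8.78e-6 M.
pOH = 5.06, so pH = 14.00 - 5.06 = 8.94.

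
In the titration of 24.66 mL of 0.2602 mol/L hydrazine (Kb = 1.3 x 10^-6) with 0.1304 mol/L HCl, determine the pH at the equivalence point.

n(N2H4) = 0.2602 x 0.02466 = 0.006417 mol; V(HCl) at equivalence = 0.006417/0.1304 = 0.04921 L.
At equivalence the base is fully converted to N2H5+; total volume = 0.07387 L, so [N2H5+] = 0.006417/0.07387 = 0.08687 M.
Ka(N2H5+) = Kw/Kb = 1.0e-14 / 1.3 x 10^-6 = 7.69e-9.
[H^+] = sqrt(Ka x [N2H5+]) = sqrt(7.69e-9 x 0.08687) = 2.58e-5 M.
pH = -log(2.58e-5) = 4.59.

4.59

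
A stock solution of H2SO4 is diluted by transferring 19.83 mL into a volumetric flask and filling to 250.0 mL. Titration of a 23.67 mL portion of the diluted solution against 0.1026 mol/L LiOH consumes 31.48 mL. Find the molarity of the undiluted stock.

n(LiOH) = 0.1026 x 0.03148 = 0.003230 mol.
n(H2SO4) in the aliquot = 0.003230 x 1/2 = 0.001615 mol.
[diluted H2SO4] = 0.001615 / 0.02367 = 0.06823 M.
Dilution factor = 250.0/19.83 = 12.61, so [stock] = 0.06823 x 12.61 = 0.860 M.

0.860 M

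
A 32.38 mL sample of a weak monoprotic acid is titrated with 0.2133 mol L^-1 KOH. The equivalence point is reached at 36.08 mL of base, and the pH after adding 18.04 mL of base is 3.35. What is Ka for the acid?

4.5 x 10^-4

18.04 mL is half of the equivalence volume, so this is the half-equivalence point where [HA] = [A^-].
At half-equivalence pH = pKa, so pKa = 3.35.
Ka = 10^(-3.35) = 4.5 x 10^-4.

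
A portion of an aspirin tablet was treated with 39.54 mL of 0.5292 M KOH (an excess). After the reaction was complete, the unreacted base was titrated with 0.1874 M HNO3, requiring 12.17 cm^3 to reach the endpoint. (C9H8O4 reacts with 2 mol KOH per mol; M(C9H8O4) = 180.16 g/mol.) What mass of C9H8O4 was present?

1.68 g

Total n(KOH) added = 0.5292 x 0.03954 = 0.02092 mol.
n(HNO3) used = 0.1874 x 0.01217 = 0.002281 mol, which equals the excess n(KOH).
So n(KOH) consumed by the sample = 0.02092 - 0.002281 = 0.01864 mol.
n(C9H8O4) = 0.01864 / 2 = 0.009322 mol.
mass = 0.009322 mol x 180.16 g/mol = 1.68 g.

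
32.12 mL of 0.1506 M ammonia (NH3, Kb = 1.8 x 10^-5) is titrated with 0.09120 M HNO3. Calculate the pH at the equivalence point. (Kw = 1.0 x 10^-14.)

n(NH3) = 0.1506 x 0.03212 = 0.004837 mol; V(HNO3) at equivalence = 0.004837/0.09120 = 0.05304 L.
At equivalence the base is fully converted to NH4+; total volume = 0.08516 L, so [NH4+] = 0.004837/0.08516 = 0.05680 M.
Ka(NH4+) = Kw/Kb = 1.0e-14 / 1.8 x 10^-5 = 5.56e-10.
[H^+] = sqrt(Ka x [NH4+]) = sqrt(5.56e-10 x 0.05680) = 5.62e-6 M.
pH = -log(5.62e-6) = 5.25.

5.25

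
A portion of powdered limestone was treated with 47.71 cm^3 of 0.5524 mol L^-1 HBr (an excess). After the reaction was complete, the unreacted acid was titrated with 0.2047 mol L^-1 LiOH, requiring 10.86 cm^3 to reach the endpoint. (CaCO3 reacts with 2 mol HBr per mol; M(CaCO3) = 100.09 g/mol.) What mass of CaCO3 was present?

Total n(HBr) added = 0.5524 x 0.04771 = 0.02636 mol.
n(LiOH) used = 0.2047 x 0.01086 = 0.002223 mol, which equals the excess n(HBr).
So n(HBr) consumed by the sample = 0.02636 - 0.002223 = 0.02413 mol.
n(CaCO3) = 0.02413 / 2 = 0.01207 mol.
mass = 0.01207 mol x 100.09 g/mol = 1.21 g.

1.21 g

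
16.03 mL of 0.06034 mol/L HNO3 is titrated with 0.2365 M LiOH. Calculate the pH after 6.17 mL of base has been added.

12.35

n(acid) = 0.06034 x 0.01603 = 0.0009673 mol; n(LiOH) added = 0.2365 x 0.006170 = 0.001459 mol.
Base is in excess by 0.001459 - 0.0009673 = 0.0004920 mol in a total volume of 0.02220 L.
[OH^-] = 0.0004920/0.02220 = 0.02216 M, so pOH = 1.65 and pH = 14.00 - 1.65 = 12.35.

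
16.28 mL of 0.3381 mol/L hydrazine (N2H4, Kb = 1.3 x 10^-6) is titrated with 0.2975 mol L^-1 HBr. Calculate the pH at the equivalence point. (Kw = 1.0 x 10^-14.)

4.46

n(N2H4) = 0.3381 x 0.01628 = 0.005504 mol; V(HBr) at equivalence = 0.005504/0.2975 = 0.01850 L.
At equivalence the base is fully converted to N2H5+; total volume = 0.03478 L, so [N2H5+] = 0.005504/0.03478 = 0.1583 M.
Ka(N2H5+) = Kw/Kb = 1.0e-14 / 1.3 x 10^-6 = 7.69e-9.
[H^+] = sqrt(Ka x [N2H5+]) = sqrt(7.69e-9 x 0.1583) = 3.49e-5 M.
pH = -log(3.49e-5) = 4.46.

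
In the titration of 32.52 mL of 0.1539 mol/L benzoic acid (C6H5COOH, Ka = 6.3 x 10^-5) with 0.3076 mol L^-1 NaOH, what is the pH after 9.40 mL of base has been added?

Initial n(C6H5COOH) = 0.1539 x 0.03252 = 0.005005 mol.
n(NaOH) added = 0.3076 x 0.009400 = 0.002891 mol, converting that many moles of C6H5COOH to C6H5COO-.
Remaining n(C6H5COOH) = 0.002113 mol; n(C6H5COO-) = 0.002891 mol.
By Henderson-Hasselbalch, pH = pKa + log([A^-]/[HA]) = 4.20 + log(0.002891/0.002113) = 4.20 + (+0.14) = 4.34.

4.34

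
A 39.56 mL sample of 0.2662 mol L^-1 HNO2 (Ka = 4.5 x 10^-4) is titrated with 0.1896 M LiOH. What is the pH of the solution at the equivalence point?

8.20

n(HNO2) = 0.2662 x 0.03956 = 0.01053 mol; V(LiOH) at equivalence = 0.01053/0.1896 = 0.05554 L.
At equivalence all the acid is converted to NO2-; total volume = 0.03956 + 0.05554 = 0.09510 L, so [NO2-] = 0.01053/0.09510 = 0.1107 M.
Kb = Kw/Ka = 1.0e-14 / 4.5 x 10^-4 = 2.22e-11.
[OH^-] = sqrt(Kb x [NO2-]) = sqrt(2.22e-11 x 0.1107) = 1.57e-6 M.
pOH = 5.80, so pH = 14.00 - 5.80 = 8.20.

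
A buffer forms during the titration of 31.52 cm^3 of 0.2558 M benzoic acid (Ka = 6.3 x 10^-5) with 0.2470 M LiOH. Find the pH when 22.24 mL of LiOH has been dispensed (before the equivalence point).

4.53

Initial n(C6H5COOH) = 0.2558 x 0.03152 = 0.008063 mol.
n(LiOH) added = 0.2470 x 0.02224 = 0.005493 mol, converting that many moles of C6H5COOH to C6H5COO-.
Remaining n(C6H5COOH) = 0.002570 mol; n(C6H5COO-) = 0.005493 mol.
By Henderson-Hasselbalch, pH = pKa + log([A^-]/[HA]) = 4.20 + log(0.005493/0.002570) = 4.20 + (+0.33) = 4.53.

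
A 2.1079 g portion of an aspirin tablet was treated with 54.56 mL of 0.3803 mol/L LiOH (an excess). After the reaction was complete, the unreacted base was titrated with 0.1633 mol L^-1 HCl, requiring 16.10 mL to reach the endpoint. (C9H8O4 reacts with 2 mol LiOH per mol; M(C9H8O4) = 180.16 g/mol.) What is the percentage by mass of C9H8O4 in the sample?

Total n(LiOH) added = 0.3803 x 0.05456 = 0.02075 mol.
n(HCl) used = 0.1633 x 0.01610 = 0.002629 mol, which equals the excess n(LiOH).
So n(LiOH) consumed by the sample = 0.02075 - 0.002629 = 0.01812 mol.
n(C9H8O4) = 0.01812 / 2 = 0.009060 mol.
mass C9H8O4 = 0.009060 x 180.16 = 1.632 g, so %C9H8O4 = 1.632/2.1079 x 100 = 77.4%.

77.4%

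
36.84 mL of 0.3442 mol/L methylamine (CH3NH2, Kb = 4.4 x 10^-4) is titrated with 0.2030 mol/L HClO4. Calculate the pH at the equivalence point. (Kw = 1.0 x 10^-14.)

5.77

n(CH3NH2) = 0.3442 x 0.03684 = 0.01268 mol; V(HClO4) at equivalence = 0.01268/0.2030 = 0.06246 L.
At equivalence the base is fully converted to CH3NH3+; total volume = 0.09930 L, so [CH3NH3+] = 0.01268/0.09930 = 0.1277 M.
Ka(CH3NH3+) = Kw/Kb = 1.0e-14 / 4.4 x 10^-4 = 2.27e-11.
[H^+] = sqrt(Ka x [CH3NH3+]) = sqrt(2.27e-11 x 0.1277) = 1.70e-6 M.
pH = -log(1.70e-6) = 5.77.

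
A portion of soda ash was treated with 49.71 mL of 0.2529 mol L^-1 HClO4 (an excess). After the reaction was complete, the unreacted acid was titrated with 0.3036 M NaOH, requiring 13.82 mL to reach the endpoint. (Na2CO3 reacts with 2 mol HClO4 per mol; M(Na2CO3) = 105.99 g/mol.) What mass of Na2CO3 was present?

0.444 g

Total n(HClO4) added = 0.2529 x 0.04971 = 0.01257 mol.
n(NaOH) used = 0.3036 x 0.01382 = 0.004196 mol, which equals the excess n(HClO4).
So n(HClO4) consumed by the sample = 0.01257 - 0.004196 = 0.008376 mol.
n(Na2CO3) = 0.008376 / 2 = 0.004188 mol.
mass = 0.004188 mol x 105.99 g/mol = 0.444 g.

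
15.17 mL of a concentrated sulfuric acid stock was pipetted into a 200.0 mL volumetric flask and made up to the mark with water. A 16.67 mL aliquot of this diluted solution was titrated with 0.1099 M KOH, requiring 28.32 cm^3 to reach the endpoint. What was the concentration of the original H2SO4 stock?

n(KOH) = 0.1099 x 0.02832 = 0.003112 mol.
n(H2SO4) in the aliquot = 0.003112 x 1/2 = 0.001556 mol.
[diluted H2SO4] = 0.001556 / 0.01667 = 0.09335 M.
Dilution factor = 200.0/15.17 = 13.18, so [stock] = 0.09335 x 13.18 = 1.23 M.

1.23 M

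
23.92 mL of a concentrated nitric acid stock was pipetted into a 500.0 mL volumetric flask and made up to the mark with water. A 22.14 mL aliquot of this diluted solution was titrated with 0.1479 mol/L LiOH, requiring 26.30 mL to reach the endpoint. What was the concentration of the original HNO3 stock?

3.67 M

n(LiOH) = 0.1479 x 0.02630 = 0.003890 mol.
n(HNO3) in the aliquot = 0.003890 mol.
[diluted HNO3] = 0.003890 / 0.02214 = 0.1757 M.
Dilution factor = 500.0/23.92 = 20.90, so [stock] = 0.1757 x 20.90 = 3.67 M.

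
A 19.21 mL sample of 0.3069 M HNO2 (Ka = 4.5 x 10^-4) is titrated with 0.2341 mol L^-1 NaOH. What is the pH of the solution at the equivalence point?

8.23

n(HNO2) = 0.3069 x 0.01921 = 0.005896 mol; V(NaOH) at equivalence = 0.005896/0.2341 = 0.02518 L.
At equivalence all the acid is converted to NO2-; total volume = 0.01921 + 0.02518 = 0.04439 L, so [NO2-] = 0.005896/0.04439 = 0.1328 M.
Kb = Kw/Ka = 1.0e-14 / 4.5 x 10^-4 = 2.22e-11.
[OH^-] = sqrt(Kb x [NO2-]) = sqrt(2.22e-11 x 0.1328) = 1.72e-6 M.
pOH = 5.77, so pH = 14.00 - 5.77 = 8.23.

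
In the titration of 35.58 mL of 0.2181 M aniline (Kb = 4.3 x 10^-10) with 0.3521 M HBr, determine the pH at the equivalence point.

2.75

n(C6H5NH2) = 0.2181 x 0.03558 = 0.007760 mol; V(HBr) at equivalence = 0.007760/0.3521 = 0.02204 L.
At equivalence the base is fully converted to C6H5NH3+; total volume = 0.05762 L, so [C6H5NH3+] = 0.007760/0.05762 = 0.1347 M.
Ka(C6H5NH3+) = Kw/Kb = 1.0e-14 / 4.3 x 10^-10 = 2.33e-5.
[H^+] = sqrt(Ka x [C6H5NH3+]) = sqrt(2.33e-5 x 0.1347) = 0.00177 M.
pH = -log(0.00177) = 2.75.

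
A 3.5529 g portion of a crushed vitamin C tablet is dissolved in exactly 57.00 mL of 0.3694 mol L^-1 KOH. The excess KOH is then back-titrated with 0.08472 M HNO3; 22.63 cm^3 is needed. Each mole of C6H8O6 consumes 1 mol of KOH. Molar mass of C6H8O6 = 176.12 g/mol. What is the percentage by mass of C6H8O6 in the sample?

94.9%

Total n(KOH) added = 0.3694 x 0.05700 = 0.02106 mol.
n(HNO3) used = 0.08472 x 0.02263 = 0.001917 mol, which equals the excess n(KOH).
So n(KOH) consumed by the sample = 0.02106 - 0.001917 = 0.01914 mol.
n(C6H8O6) = 0.01914 / 1 = 0.01914 mol.
mass C6H8O6 = 0.01914 x 176.12 = 3.371 g, so %C6H8O6 = 3.371/3.5529 x 100 = 94.9%.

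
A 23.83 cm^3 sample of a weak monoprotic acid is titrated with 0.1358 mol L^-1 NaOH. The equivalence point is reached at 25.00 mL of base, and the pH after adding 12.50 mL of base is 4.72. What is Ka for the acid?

1.9 x 10^-5

12.50 mL is half of the equivalence volume, so this is the half-equivalence point where [HA] = [A^-].
At half-equivalence pH = pKa, so pKa = 4.72.
Ka = 10^(-4.72) = 1.9 x 10^-5.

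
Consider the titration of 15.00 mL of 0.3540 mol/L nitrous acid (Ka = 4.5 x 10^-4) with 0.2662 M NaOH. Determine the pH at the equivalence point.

n(HNO2) = 0.3540 x 0.01500 = 0.005310 mol; V(NaOH) at equivalence = 0.005310/0.2662 = 0.01995 L.
At equivalence all the acid is converted to NO2-; total volume = 0.01500 + 0.01995 = 0.03495 L, so [NO2-] = 0.005310/0.03495 = 0.1519 M.
Kb = Kw/Ka = 1.0e-14 / 4.5 x 10^-4 = 2.22e-11.
[OH^-] = sqrt(Kb x [NO2-]) = sqrt(2.22e-11 x 0.1519) = 1.84e-6 M.
pOH = 5.74, so pH = 14.00 - 5.74 = 8.26.

8.26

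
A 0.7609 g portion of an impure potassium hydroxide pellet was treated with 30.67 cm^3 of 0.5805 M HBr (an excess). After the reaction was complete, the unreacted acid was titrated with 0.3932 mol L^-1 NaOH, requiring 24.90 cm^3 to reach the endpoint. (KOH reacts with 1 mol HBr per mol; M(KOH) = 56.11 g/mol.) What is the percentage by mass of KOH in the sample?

59.1%

Total n(HBr) added = 0.5805 x 0.03067 = 0.01780 mol.
n(NaOH) used = 0.3932 x 0.02490 = 0.009791 mol, which equals the excess n(HBr).
So n(HBr) consumed by the sample = 0.01780 - 0.009791 = 0.008013 mol.
n(KOH) = 0.008013 / 1 = 0.008013 mol.
mass KOH = 0.008013 x 56.11 = 0.4496 g, so %KOH = 0.4496/0.7609 x 100 = 59.1%.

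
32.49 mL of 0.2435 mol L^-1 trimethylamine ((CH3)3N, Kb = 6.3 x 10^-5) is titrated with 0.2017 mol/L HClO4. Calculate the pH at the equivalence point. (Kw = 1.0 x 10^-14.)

5.38

n((CH3)3N) = 0.2435 x 0.03249 = 0.007911 mol; V(HClO4) at equivalence = 0.007911/0.2017 = 0.03922 L.
At equivalence the base is fully converted to (CH3)3NH+; total volume = 0.07171 L, so [(CH3)3NH+] = 0.007911/0.07171 = 0.1103 M.
Ka((CH3)3NH+) = Kw/Kb = 1.0e-14 / 6.3 x 10^-5 = 1.59e-10.
[H^+] = sqrt(Ka x [(CH3)3NH+]) = sqrt(1.59e-10 x 0.1103) = 4.18e-6 M.
pH = -log(4.18e-6) = 5.38.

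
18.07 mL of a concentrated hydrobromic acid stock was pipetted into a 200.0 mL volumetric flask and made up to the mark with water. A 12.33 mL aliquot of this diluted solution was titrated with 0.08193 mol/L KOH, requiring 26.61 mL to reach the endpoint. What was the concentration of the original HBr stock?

1.96 M

n(KOH) = 0.08193 x 0.02661 = 0.002180 mol.
n(HBr) in the aliquot = 0.002180 mol.
[diluted HBr] = 0.002180 / 0.01233 = 0.1768 M.
Dilution factor = 200.0/18.07 = 11.07, so [stock] = 0.1768 x 11.07 = 1.96 M.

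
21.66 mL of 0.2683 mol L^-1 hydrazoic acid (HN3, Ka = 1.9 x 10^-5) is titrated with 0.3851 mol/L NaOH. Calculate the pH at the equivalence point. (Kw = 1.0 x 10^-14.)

8.96

n(HN3) = 0.2683 x 0.02166 = 0.005811 mol; V(NaOH) at equivalence = 0.005811/0.3851 = 0.01509 L.
At equivalence all the acid is converted to N3-; total volume = 0.02166 + 0.01509 = 0.03675 L, so [N3-] = 0.005811/0.03675 = 0.1581 M.
Kb = Kw/Ka = 1.0e-14 / 1.9 x 10^-5 = 5.26e-10.
[OH^-] = sqrt(Kb x [N3-]) = sqrt(5.26e-10 x 0.1581) = 9.12e-6 M.
pOH = 5.04, so pH = 14.00 - 5.04 = 8.96.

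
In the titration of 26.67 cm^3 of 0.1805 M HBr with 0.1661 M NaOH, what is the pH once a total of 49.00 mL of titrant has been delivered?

n(acid) = 0.1805 x 0.02667 = 0.004814 mol; n(NaOH) added = 0.1661 x 0.04900 = 0.008139 mol.
Base is in excess by 0.008139 - 0.004814 = 0.003325 mol in a total volume of 0.07567 L.
[OH^-] = 0.003325/0.07567 = 0.04394 M, so pOH = 1.36 and pH = 14.00 - 1.36 = 12.64.

12.64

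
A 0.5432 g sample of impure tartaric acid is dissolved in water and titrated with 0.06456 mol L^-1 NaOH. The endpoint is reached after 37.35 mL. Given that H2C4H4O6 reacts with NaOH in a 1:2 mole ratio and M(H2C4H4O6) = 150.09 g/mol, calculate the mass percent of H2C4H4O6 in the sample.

33.3%

n(NaOH) = 0.06456 x 0.03735 = 0.002411 mol.
n(H2C4H4O6) = 0.002411 / 2 = 0.001206 mol.
mass of H2C4H4O6 = 0.001206 x 150.09 = 0.1810 g.
% purity = 0.1810 / 0.5432 x 100 = 33.3%.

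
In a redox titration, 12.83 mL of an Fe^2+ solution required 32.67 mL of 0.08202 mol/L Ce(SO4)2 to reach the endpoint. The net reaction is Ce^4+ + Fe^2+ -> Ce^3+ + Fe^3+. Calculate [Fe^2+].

n(Ce(SO4)2) = 0.08202 x 0.03267 = 0.002680 mol.
From the balanced equation, 1 mol Ce(SO4)2 reacts with 1 mol Fe^2+, so n(Fe^2+) = 0.002680 x 1/1 = 0.002680 mol.
[Fe^2+] = 0.002680 / 0.01283 L = 0.209 M.

0.209 M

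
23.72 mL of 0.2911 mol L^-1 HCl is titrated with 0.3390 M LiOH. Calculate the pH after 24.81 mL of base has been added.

n(acid) = 0.2911 x 0.02372 = 0.006905 mol; n(LiOH) added = 0.3390 x 0.02481 = 0.008411 mol.
Base is in excess by 0.008411 - 0.006905 = 0.001506 mol in a total volume of 0.04853 L.
[OH^-] = 0.001506/0.04853 = 0.03103 M, so pOH = 1.51 and pH = 14.00 - 1.51 = 12.49.

12.49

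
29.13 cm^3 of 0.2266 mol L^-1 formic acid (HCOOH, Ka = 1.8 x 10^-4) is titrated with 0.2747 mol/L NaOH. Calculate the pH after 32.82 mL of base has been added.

12.59

n(acid) = 0.2266 x 0.02913 = 0.006601 mol; n(NaOH) added = 0.2747 x 0.03282 = 0.009016 mol.
Base is in excess by 0.009016 - 0.006601 = 0.002415 mol in a total volume of 0.06195 L.
[OH^-] = 0.002415/0.06195 = 0.03898 M, so pOH = 1.41 and pH = 14.00 - 1.41 = 12.59.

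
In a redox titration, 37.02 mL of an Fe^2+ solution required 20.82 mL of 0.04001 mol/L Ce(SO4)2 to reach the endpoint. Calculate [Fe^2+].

n(Ce(SO4)2) = 0.04001 x 0.02082 = 0.0008330 mol.
From the balanced equation, 1 mol Ce(SO4)2 reacts with 1 mol Fe^2+, so n(Fe^2+) = 0.0008330 x 1/1 = 0.0008330 mol.
[Fe^2+] = 0.0008330 / 0.03702 L = 0.0225 M.

0.0225 M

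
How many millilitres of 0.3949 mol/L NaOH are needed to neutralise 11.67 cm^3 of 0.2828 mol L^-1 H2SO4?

16.7 mL

n(H2SO4) = 0.2828 mol/L x 0.01167 L = 0.003300 mol.
The neutralisation is 1 H2SO4 : 2 NaOH, so n(NaOH) = 0.003300 x 2/1 = 0.006601 mol.
V(NaOH) = 0.006601 / 0.3949 = 0.01671 L = 16.7 mL.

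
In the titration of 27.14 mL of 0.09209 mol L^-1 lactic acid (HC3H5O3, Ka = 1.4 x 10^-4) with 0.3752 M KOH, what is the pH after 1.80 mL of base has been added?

Initial n(HC3H5O3) = 0.09209 x 0.02714 = 0.002499 mol.
n(KOH) added = 0.3752 x 0.001800 = 0.0006754 mol, converting that many moles of HC3H5O3 to C3H5O3-.
Remaining n(HC3H5O3) = 0.001824 mol; n(C3H5O3-) = 0.0006754 mol.
By Henderson-Hasselbalch, pH = pKa + log([A^-]/[HA]) = 3.85 + log(0.0006754/0.001824) = 3.85 + (-0.43) = 3.42.

3.42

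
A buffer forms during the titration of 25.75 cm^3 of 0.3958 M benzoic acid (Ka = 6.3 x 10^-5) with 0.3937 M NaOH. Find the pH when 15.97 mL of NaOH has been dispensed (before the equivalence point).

Initial n(C6H5COOH) = 0.3958 x 0.02575 = 0.01019 mol.
n(NaOH) added = 0.3937 x 0.01597 = 0.006287 mol, converting that many moles of C6H5COOH to C6H5COO-.
Remaining n(C6H5COOH) = 0.003904 mol; n(C6H5COO-) = 0.006287 mol.
By Henderson-Hasselbalch, pH = pKa + log([A^-]/[HA]) = 4.20 + log(0.006287/0.003904) = 4.20 + (+0.21) = 4.41.

4.41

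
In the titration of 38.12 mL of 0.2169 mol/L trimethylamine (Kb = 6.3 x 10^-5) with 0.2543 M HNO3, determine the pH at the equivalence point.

n((CH3)3N) = 0.2169 x 0.03812 = 0.008268 mol; V(HNO3) at equivalence = 0.008268/0.2543 = 0.03251 L.
At equivalence the base is fully converted to (CH3)3NH+; total volume = 0.07063 L, so [(CH3)3NH+] = 0.008268/0.07063 = 0.1171 M.
Ka((CH3)3NH+) = Kw/Kb = 1.0e-14 / 6.3 x 10^-5 = 1.59e-10.
[H^+] = sqrt(Ka x [(CH3)3NH+]) = sqrt(1.59e-10 x 0.1171) = 4.31e-6 M.
pH = -log(4.31e-6) = 5.37.

5.37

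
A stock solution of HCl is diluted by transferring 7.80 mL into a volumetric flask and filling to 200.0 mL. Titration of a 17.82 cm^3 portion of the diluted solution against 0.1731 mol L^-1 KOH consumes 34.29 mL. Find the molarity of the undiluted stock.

8.54 M

n(KOH) = 0.1731 x 0.03429 = 0.005936 mol.
n(HCl) in the aliquot = 0.005936 mol.
[diluted HCl] = 0.005936 / 0.01782 = 0.3331 M.
Dilution factor = 200.0/7.800 = 25.64, so [stock] = 0.3331 x 25.64 = 8.54 M.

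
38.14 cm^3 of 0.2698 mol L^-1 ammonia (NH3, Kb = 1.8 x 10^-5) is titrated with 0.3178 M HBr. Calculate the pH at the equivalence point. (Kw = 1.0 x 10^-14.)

5.05

n(NH3) = 0.2698 x 0.03814 = 0.01029 mol; V(HBr) at equivalence = 0.01029/0.3178 = 0.03238 L.
At equivalence the base is fully converted to NH4+; total volume = 0.07052 L, so [NH4+] = 0.01029/0.07052 = 0.1459 M.
Ka(NH4+) = Kw/Kb = 1.0e-14 / 1.8 x 10^-5 = 5.56e-10.
[H^+] = sqrt(Ka x [NH4+]) = sqrt(5.56e-10 x 0.1459) = 9.00e-6 M.
pH = -log(9.00e-6) = 5.05.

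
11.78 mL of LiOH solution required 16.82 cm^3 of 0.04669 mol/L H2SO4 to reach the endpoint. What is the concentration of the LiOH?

0.133 M

n(H2SO4) delivered = 0.04669 x 0.01682 = 0.0007853 mol.
The reaction is 2 LiOH + 1 H2SO4, so n(LiOH) = 0.0007853 x 2/1 = 0.001571 mol.
[LiOH] = 0.001571 mol / 0.01178 L = 0.133 M.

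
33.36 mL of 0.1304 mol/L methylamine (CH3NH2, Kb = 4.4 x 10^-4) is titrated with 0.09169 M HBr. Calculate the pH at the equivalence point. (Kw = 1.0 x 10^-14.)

5.96

n(CH3NH2) = 0.1304 x 0.03336 = 0.004350 mol; V(HBr) at equivalence = 0.004350/0.09169 = 0.04744 L.
At equivalence the base is fully converted to CH3NH3+; total volume = 0.08080 L, so [CH3NH3+] = 0.004350/0.08080 = 0.05384 M.
Ka(CH3NH3+) = Kw/Kb = 1.0e-14 / 4.4 x 10^-4 = 2.27e-11.
[H^+] = sqrt(Ka x [CH3NH3+]) = sqrt(2.27e-11 x 0.05384) = 1.11e-6 M.
pH = -log(1.11e-6) = 5.96.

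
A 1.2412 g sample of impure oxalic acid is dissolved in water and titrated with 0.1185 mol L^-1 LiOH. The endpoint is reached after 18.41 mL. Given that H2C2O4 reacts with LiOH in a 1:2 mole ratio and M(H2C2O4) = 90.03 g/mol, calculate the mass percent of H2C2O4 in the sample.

7.91%

n(LiOH) = 0.1185 x 0.01841 = 0.002182 mol.
n(H2C2O4) = 0.002182 / 2 = 0.001091 mol.
mass of H2C2O4 = 0.001091 x 90.03 = 0.09820 g.
% purity = 0.09820 / 1.2412 x 100 = 7.91%.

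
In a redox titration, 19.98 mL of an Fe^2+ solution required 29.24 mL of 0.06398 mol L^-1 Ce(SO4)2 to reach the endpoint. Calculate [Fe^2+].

0.0936 M

n(Ce(SO4)2) = 0.06398 x 0.02924 = 0.001871 mol.
From the balanced equation, 1 mol Ce(SO4)2 reacts with 1 mol Fe^2+, so n(Fe^2+) = 0.001871 x 1/1 = 0.001871 mol.
[Fe^2+] = 0.001871 / 0.01998 L = 0.0936 M.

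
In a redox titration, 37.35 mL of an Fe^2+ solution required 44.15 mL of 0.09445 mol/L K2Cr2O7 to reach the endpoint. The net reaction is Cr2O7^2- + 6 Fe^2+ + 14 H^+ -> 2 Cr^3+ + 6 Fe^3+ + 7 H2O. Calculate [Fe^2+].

n(K2Cr2O7) = 0.09445 x 0.04415 = 0.004170 mol.
From the balanced equation, 1 mol K2Cr2O7 reacts with 6 mol Fe^2+, so n(Fe^2+) = 0.004170 x 6/1 = 0.02502 mol.
[Fe^2+] = 0.02502 / 0.03735 L = 0.670 M.

0.670 M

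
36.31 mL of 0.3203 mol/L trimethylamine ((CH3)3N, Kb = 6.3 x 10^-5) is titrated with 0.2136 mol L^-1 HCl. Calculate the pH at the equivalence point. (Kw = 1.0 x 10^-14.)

n((CH3)3N) = 0.3203 x 0.03631 = 0.01163 mol; V(HCl) at equivalence = 0.01163/0.2136 = 0.05445 L.
At equivalence the base is fully converted to (CH3)3NH+; total volume = 0.09076 L, so [(CH3)3NH+] = 0.01163/0.09076 = 0.1281 M.
Ka((CH3)3NH+) = Kw/Kb = 1.0e-14 / 6.3 x 10^-5 = 1.59e-10.
[H^+] = sqrt(Ka x [(CH3)3NH+]) = sqrt(1.59e-10 x 0.1281) = 4.51e-6 M.
pH = -log(4.51e-6) = 5.35.

5.35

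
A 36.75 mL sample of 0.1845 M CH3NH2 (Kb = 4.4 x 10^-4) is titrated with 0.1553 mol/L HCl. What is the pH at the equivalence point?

n(CH3NH2) = 0.1845 x 0.03675 = 0.006780 mol; V(HCl) at equivalence = 0.006780/0.1553 = 0.04366 L.
At equivalence the base is fully converted to CH3NH3+; total volume = 0.08041 L, so [CH3NH3+] = 0.006780/0.08041 = 0.08432 M.
Ka(CH3NH3+) = Kw/Kb = 1.0e-14 / 4.4 x 10^-4 = 2.27e-11.
[H^+] = sqrt(Ka x [CH3NH3+]) = sqrt(2.27e-11 x 0.08432) = 1.38e-6 M.
pH = -log(1.38e-6) = 5.86.

5.86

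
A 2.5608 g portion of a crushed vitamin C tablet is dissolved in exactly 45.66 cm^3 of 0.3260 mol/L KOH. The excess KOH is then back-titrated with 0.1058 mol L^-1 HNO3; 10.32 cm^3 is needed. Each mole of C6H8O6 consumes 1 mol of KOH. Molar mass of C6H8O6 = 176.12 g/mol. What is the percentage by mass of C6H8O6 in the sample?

Total n(KOH) added = 0.3260 x 0.04566 = 0.01489 mol.
n(HNO3) used = 0.1058 x 0.01032 = 0.001092 mol, which equals the excess n(KOH).
So n(KOH) consumed by the sample = 0.01489 - 0.001092 = 0.01379 mol.
n(C6H8O6) = 0.01379 / 1 = 0.01379 mol.
mass C6H8O6 = 0.01379 x 176.12 = 2.429 g, so %C6H8O6 = 2.429/2.5608 x 100 = 94.9%.

94.9%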